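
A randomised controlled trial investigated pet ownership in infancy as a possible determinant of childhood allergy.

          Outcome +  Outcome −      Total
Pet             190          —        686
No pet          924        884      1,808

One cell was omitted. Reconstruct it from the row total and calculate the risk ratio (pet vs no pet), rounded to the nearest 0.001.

0.542

The missing cell is in the exposed row: 686 − 190 = 496.
So a = 190, b = 496, c = 924, d = 884.
RR = [a/(a+b)] / [c/(c+d)] = (190/686) / (924/1808) = 0.27697/0.51106 = 0.54195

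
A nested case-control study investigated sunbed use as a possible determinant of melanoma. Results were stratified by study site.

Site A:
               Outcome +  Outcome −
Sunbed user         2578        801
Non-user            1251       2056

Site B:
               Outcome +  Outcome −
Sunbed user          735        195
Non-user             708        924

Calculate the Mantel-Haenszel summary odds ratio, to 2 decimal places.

OR_MH = Σ(aᵢdᵢ/nᵢ) / Σ(bᵢcᵢ/nᵢ), where nᵢ is the stratum total.
Stratum 1 (Site A): n = 6686; a·d/n = 2578·2056/6686 = 792.7562; b·c/n = 801·1251/6686 = 149.8730
Stratum 2 (Site B): n = 2562; a·d/n = 735·924/2562 = 265.0820; b·c/n = 195·708/2562 = 53.8876
OR_MH = (792.7562 + 265.0820) / (149.8730 + 53.8876) = 1057.8382 / 203.7606 = 5.19157

5.19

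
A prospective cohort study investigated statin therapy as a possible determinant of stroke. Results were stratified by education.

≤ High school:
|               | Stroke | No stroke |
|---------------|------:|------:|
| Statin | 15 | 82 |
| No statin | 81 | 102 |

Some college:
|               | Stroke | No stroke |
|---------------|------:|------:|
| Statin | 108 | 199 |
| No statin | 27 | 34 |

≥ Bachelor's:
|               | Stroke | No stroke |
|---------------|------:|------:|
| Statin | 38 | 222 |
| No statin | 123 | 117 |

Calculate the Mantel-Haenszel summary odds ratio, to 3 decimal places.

OR_MH = Σ(aᵢdᵢ/nᵢ) / Σ(bᵢcᵢ/nᵢ), where nᵢ is the stratum total.
Stratum 1 (≤ High school): n = 280; a·d/n = 15·102/280 = 5.4643; b·c/n = 82·81/280 = 23.7214
Stratum 2 (Some college): n = 368; a·d/n = 108·34/368 = 9.9783; b·c/n = 199·27/368 = 14.6005
Stratum 3 (≥ Bachelor's): n = 500; a·d/n = 38·117/500 = 8.8920; b·c/n = 222·123/500 = 54.6120
OR_MH = (5.4643 + 9.9783 + 8.8920) / (23.7214 + 14.6005 + 54.6120) = 24.3345 / 92.9340 = 0.26185

0.262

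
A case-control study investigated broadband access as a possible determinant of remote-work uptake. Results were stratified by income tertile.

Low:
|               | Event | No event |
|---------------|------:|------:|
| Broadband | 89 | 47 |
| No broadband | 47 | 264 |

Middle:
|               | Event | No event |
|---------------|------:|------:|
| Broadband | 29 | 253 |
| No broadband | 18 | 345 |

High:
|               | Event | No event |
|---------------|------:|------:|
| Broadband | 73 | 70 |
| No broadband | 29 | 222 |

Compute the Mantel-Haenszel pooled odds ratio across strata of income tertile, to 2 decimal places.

OR_MH = Σ(aᵢdᵢ/nᵢ) / Σ(bᵢcᵢ/nᵢ), where nᵢ is the stratum total.
Stratum 1 (Low): n = 447; a·d/n = 89·264/447 = 52.5638; b·c/n = 47·47/447 = 4.9418
Stratum 2 (Middle): n = 645; a·d/n = 29·345/645 = 15.5116; b·c/n = 253·18/645 = 7.0605
Stratum 3 (High): n = 394; a·d/n = 73·222/394 = 41.1320; b·c/n = 70·29/394 = 5.1523
OR_MH = (52.5638 + 15.5116 + 41.1320) / (4.9418 + 7.0605 + 5.1523) = 109.2074 / 17.1546 = 6.36607

6.37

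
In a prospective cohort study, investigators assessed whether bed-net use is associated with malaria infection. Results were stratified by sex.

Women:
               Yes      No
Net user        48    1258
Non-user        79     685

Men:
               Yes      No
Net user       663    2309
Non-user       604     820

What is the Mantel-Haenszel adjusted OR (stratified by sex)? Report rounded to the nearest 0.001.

OR_MH = Σ(aᵢdᵢ/nᵢ) / Σ(bᵢcᵢ/nᵢ), where nᵢ is the stratum total.
Stratum 1 (Women): n = 2070; a·d/n = 48·685/2070 = 15.8841; b·c/n = 1258·79/2070 = 48.0106
Stratum 2 (Men): n = 4396; a·d/n = 663·820/4396 = 123.6715; b·c/n = 2309·604/4396 = 317.2511
OR_MH = (15.8841 + 123.6715) / (48.0106 + 317.2511) = 139.5556 / 365.2618 = 0.38207

0.382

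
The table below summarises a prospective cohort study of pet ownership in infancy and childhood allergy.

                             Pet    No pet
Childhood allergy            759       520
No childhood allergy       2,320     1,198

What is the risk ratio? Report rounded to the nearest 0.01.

0.81

Reading the table with exposure as columns: a = 759 (Pet, case), b = 2320 (Pet, non-case), c = 520 (No pet, case), d = 1198.
Risk in exposed = 759/3079 = 0.24651; risk in unexposed = 520/1718 = 0.30268.
RR = 0.24651 / 0.30268 = 0.81443
The risk is 19% lower among the exposed than among the unexposed.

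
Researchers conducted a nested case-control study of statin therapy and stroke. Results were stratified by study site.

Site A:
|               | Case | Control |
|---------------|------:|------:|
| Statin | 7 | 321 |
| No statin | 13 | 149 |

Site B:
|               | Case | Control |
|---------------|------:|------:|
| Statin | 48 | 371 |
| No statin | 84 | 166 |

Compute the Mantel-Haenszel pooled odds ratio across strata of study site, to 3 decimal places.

0.255

OR_MH = Σ(aᵢdᵢ/nᵢ) / Σ(bᵢcᵢ/nᵢ), where nᵢ is the stratum total.
Stratum 1 (Site A): n = 490; a·d/n = 7·149/490 = 2.1286; b·c/n = 321·13/490 = 8.5163
Stratum 2 (Site B): n = 669; a·d/n = 48·166/669 = 11.9103; b·c/n = 371·84/669 = 46.5830
OR_MH = (2.1286 + 11.9103) / (8.5163 + 46.5830) = 14.0389 / 55.0993 = 0.25479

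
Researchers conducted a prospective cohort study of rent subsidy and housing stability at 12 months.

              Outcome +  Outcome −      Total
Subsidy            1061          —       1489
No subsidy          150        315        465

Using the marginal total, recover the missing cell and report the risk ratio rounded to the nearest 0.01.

2.21

The missing cell is in the exposed row: 1489 − 1061 = 428.
So a = 1061, b = 428, c = 150, d = 315.
RR = [a/(a+b)] / [c/(c+d)] = (1061/1489) / (150/465) = 0.71256/0.32258 = 2.20893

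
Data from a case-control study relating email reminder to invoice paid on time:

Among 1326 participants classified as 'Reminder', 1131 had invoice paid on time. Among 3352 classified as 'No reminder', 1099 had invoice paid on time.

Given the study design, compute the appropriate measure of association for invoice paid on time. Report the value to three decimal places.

From the description: a = 1131, b = 195, c = 1099, d = 2253.
This is a case-control study: participants were sampled on outcome status, so risks in the source population cannot be estimated directly — relative risk is not valid here. The odds ratio is the appropriate measure.
OR = (a·d)/(b·c) = (1131 × 2253) / (195 × 1099) = 2548143 / 214305 = 11.89026

11.890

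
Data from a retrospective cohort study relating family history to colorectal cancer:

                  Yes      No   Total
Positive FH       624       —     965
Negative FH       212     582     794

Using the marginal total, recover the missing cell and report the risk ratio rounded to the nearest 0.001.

2.422

The missing cell is in the exposed row: 965 − 624 = 341.
So a = 624, b = 341, c = 212, d = 582.
RR = [a/(a+b)] / [c/(c+d)] = (624/965) / (212/794) = 0.64663/0.26700 = 2.42182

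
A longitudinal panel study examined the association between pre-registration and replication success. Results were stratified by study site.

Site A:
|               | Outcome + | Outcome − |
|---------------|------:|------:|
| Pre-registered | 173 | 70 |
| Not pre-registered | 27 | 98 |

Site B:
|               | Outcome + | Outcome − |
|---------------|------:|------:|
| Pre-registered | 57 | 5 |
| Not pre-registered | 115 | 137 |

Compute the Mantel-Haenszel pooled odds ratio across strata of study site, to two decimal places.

OR_MH = Σ(aᵢdᵢ/nᵢ) / Σ(bᵢcᵢ/nᵢ), where nᵢ is the stratum total.
Stratum 1 (Site A): n = 368; a·d/n = 173·98/368 = 46.0707; b·c/n = 70·27/368 = 5.1359
Stratum 2 (Site B): n = 314; a·d/n = 57·137/314 = 24.8694; b·c/n = 5·115/314 = 1.8312
OR_MH = (46.0707 + 24.8694) / (5.1359 + 1.8312) = 70.9401 / 6.9671 = 10.18218

10.18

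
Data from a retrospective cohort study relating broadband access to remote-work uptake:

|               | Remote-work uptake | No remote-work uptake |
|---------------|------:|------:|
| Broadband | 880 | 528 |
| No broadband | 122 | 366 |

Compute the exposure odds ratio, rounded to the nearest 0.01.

5.00

Cells: a = 880, b = 528, c = 122, d = 366.
OR = (a·d)/(b·c) = (880 × 366) / (528 × 122) = 322080 / 64416 = 5.00000
The odds of remote-work uptake are about 5.00 times as high in the broadband group.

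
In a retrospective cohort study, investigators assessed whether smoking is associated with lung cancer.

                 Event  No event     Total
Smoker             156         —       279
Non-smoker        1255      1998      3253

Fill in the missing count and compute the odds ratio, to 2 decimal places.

The missing cell is in the exposed row: 279 − 156 = 123.
So a = 156, b = 123, c = 1255, d = 1998.
OR = (a·d)/(b·c) = (156 × 1998) / (123 × 1255) = 311688 / 154365 = 2.01916

2.02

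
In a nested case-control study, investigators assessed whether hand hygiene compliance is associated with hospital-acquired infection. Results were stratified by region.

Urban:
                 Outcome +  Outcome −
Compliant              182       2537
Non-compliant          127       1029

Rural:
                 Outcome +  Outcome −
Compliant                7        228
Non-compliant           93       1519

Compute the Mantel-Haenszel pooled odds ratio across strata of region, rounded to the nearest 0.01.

0.57

OR_MH = Σ(aᵢdᵢ/nᵢ) / Σ(bᵢcᵢ/nᵢ), where nᵢ is the stratum total.
Stratum 1 (Urban): n = 3875; a·d/n = 182·1029/3875 = 48.3298; b·c/n = 2537·127/3875 = 83.1481
Stratum 2 (Rural): n = 1847; a·d/n = 7·1519/1847 = 5.7569; b·c/n = 228·93/1847 = 11.4802
OR_MH = (48.3298 + 5.7569) / (83.1481 + 11.4802) = 54.0867 / 94.6284 = 0.57157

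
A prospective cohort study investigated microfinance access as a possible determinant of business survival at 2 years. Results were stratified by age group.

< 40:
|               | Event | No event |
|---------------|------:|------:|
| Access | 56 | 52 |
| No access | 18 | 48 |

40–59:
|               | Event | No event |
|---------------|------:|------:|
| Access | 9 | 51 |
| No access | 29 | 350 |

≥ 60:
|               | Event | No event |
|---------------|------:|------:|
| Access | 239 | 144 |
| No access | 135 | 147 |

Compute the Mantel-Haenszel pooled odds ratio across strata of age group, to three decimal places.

OR_MH = Σ(aᵢdᵢ/nᵢ) / Σ(bᵢcᵢ/nᵢ), where nᵢ is the stratum total.
Stratum 1 (< 40): n = 174; a·d/n = 56·48/174 = 15.4483; b·c/n = 52·18/174 = 5.3793
Stratum 2 (40–59): n = 439; a·d/n = 9·350/439 = 7.1754; b·c/n = 51·29/439 = 3.3690
Stratum 3 (≥ 60): n = 665; a·d/n = 239·147/665 = 52.8316; b·c/n = 144·135/665 = 29.2331
OR_MH = (15.4483 + 7.1754 + 52.8316) / (5.3793 + 3.3690 + 29.2331) = 75.4553 / 37.9814 = 1.98664

1.987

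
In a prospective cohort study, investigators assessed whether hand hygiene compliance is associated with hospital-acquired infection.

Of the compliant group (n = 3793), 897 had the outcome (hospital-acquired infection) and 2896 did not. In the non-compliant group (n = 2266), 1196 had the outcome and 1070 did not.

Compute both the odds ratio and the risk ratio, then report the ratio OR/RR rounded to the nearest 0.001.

From the description: a = 897, b = 2896, c = 1196, d = 1070.
OR = (897·1070)/(2896·1196) = 959790/3463616 = 0.27711
Risk in exposed = 897/3793 = 0.23649; risk in unexposed = 1196/2266 = 0.52780; RR = 0.44806
OR/RR = 0.27711 / 0.44806 = 0.61846
The outcome is not rare, so the OR lies further from 1 than the RR.

0.618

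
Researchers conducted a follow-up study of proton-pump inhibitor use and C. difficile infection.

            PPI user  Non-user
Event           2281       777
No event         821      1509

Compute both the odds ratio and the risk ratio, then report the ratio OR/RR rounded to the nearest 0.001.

Reading the table with exposure as columns: a = 2281 (PPI user, case), b = 821 (PPI user, non-case), c = 777 (Non-user, case), d = 1509.
OR = (2281·1509)/(821·777) = 3442029/637917 = 5.39573
Risk in exposed = 2281/3102 = 0.73533; risk in unexposed = 777/2286 = 0.33990; RR = 2.16341
OR/RR = 5.39573 / 2.16341 = 2.49409
The outcome is not rare, so the OR lies further from 1 than the RR.

2.494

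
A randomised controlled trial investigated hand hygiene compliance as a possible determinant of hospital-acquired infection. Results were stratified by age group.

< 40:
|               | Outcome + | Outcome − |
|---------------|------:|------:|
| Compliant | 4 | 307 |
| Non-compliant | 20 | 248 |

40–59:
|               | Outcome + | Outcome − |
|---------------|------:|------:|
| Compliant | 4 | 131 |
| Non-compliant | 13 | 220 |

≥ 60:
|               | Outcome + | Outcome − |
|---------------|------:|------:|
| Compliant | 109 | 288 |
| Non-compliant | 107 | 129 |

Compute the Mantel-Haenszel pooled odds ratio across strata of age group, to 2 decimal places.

0.41

OR_MH = Σ(aᵢdᵢ/nᵢ) / Σ(bᵢcᵢ/nᵢ), where nᵢ is the stratum total.
Stratum 1 (< 40): n = 579; a·d/n = 4·248/579 = 1.7133; b·c/n = 307·20/579 = 10.6045
Stratum 2 (40–59): n = 368; a·d/n = 4·220/368 = 2.3913; b·c/n = 131·13/368 = 4.6277
Stratum 3 (≥ 60): n = 633; a·d/n = 109·129/633 = 22.2133; b·c/n = 288·107/633 = 48.6825
OR_MH = (1.7133 + 2.3913 + 22.2133) / (10.6045 + 4.6277 + 48.6825) = 26.3179 / 63.9147 = 0.41177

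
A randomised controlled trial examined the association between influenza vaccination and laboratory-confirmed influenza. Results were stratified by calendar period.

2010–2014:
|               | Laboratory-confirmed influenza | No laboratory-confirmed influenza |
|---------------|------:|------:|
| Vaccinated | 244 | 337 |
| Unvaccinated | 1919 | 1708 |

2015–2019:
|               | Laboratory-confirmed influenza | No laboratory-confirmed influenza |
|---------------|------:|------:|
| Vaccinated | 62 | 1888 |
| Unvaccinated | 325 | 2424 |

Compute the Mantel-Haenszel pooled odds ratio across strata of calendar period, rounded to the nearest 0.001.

OR_MH = Σ(aᵢdᵢ/nᵢ) / Σ(bᵢcᵢ/nᵢ), where nᵢ is the stratum total.
Stratum 1 (2010–2014): n = 4208; a·d/n = 244·1708/4208 = 99.0380; b·c/n = 337·1919/4208 = 153.6842
Stratum 2 (2015–2019): n = 4699; a·d/n = 62·2424/4699 = 31.9830; b·c/n = 1888·325/4699 = 130.5810
OR_MH = (99.0380 + 31.9830) / (153.6842 + 130.5810) = 131.0210 / 284.2651 = 0.46091

0.461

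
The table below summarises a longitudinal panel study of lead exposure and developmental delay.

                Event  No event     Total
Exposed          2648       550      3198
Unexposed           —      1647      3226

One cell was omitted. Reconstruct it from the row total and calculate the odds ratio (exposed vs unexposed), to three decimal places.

The missing cell is in the unexposed row: 3226 − 1647 = 1579.
So a = 2648, b = 550, c = 1579, d = 1647.
OR = (a·d)/(b·c) = (2648 × 1647) / (550 × 1579) = 4361256 / 868450 = 5.02188

5.022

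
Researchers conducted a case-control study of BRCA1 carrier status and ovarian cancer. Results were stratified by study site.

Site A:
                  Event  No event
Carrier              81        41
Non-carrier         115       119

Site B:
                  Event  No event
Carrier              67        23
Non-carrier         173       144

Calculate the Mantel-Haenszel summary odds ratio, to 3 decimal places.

2.206

OR_MH = Σ(aᵢdᵢ/nᵢ) / Σ(bᵢcᵢ/nᵢ), where nᵢ is the stratum total.
Stratum 1 (Site A): n = 356; a·d/n = 81·119/356 = 27.0758; b·c/n = 41·115/356 = 13.2444
Stratum 2 (Site B): n = 407; a·d/n = 67·144/407 = 23.7052; b·c/n = 23·173/407 = 9.7764
OR_MH = (27.0758 + 23.7052) / (13.2444 + 9.7764) = 50.7810 / 23.0208 = 2.20588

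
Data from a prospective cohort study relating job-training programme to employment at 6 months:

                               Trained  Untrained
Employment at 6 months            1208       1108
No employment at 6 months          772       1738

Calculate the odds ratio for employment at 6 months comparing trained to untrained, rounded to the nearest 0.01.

2.45

Reading the table with exposure as columns: a = 1208 (Trained, case), b = 772 (Trained, non-case), c = 1108 (Untrained, case), d = 1738.
OR = (a·d)/(b·c) = (1208 × 1738) / (772 × 1108) = 2099504 / 855376 = 2.45448
The odds of employment at 6 months are about 2.45 times as high in the trained group.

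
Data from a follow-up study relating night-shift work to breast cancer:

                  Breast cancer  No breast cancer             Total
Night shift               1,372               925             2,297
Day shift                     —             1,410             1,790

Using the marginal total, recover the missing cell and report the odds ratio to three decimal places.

5.504

The missing cell is in the unexposed row: 1790 − 1410 = 380.
So a = 1372, b = 925, c = 380, d = 1410.
OR = (a·d)/(b·c) = (1372 × 1410) / (925 × 380) = 1934520 / 351500 = 5.50361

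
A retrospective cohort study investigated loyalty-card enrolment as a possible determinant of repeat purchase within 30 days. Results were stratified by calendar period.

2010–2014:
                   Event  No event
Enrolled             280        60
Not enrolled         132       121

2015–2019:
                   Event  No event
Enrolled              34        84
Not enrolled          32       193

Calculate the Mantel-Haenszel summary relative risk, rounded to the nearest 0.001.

1.635

RR_MH = Σ(aᵢ·n₀ᵢ/nᵢ) / Σ(cᵢ·n₁ᵢ/nᵢ), with n₁ᵢ = aᵢ+bᵢ (exposed), n₀ᵢ = cᵢ+dᵢ (unexposed), nᵢ = n₁ᵢ+n₀ᵢ.
Stratum 1 (2010–2014): n₁ = 340, n₀ = 253, n = 593; a·n₀/n = 280·253/593 = 119.4604; c·n₁/n = 132·340/593 = 75.6830
Stratum 2 (2015–2019): n₁ = 118, n₀ = 225, n = 343; a·n₀/n = 34·225/343 = 22.3032; c·n₁/n = 32·118/343 = 11.0087
RR_MH = (119.4604 + 22.3032) / (75.6830 + 11.0087) = 141.7636 / 86.6917 = 1.63526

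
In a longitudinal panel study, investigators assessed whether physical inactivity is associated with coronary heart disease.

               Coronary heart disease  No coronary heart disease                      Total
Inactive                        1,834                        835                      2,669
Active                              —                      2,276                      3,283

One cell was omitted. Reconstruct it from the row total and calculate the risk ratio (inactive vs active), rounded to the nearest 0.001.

2.240

The missing cell is in the unexposed row: 3283 − 2276 = 1007.
So a = 1834, b = 835, c = 1007, d = 2276.
RR = [a/(a+b)] / [c/(c+d)] = (1834/2669) / (1007/3283) = 0.68715/0.30673 = 2.24023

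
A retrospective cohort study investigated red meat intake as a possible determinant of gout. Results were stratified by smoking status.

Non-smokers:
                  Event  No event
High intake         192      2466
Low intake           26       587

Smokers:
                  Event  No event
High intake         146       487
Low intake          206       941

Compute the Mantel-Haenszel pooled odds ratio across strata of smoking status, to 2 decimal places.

1.47

OR_MH = Σ(aᵢdᵢ/nᵢ) / Σ(bᵢcᵢ/nᵢ), where nᵢ is the stratum total.
Stratum 1 (Non-smokers): n = 3271; a·d/n = 192·587/3271 = 34.4555; b·c/n = 2466·26/3271 = 19.6013
Stratum 2 (Smokers): n = 1780; a·d/n = 146·941/1780 = 77.1831; b·c/n = 487·206/1780 = 56.3607
OR_MH = (34.4555 + 77.1831) / (19.6013 + 56.3607) = 111.6387 / 75.9620 = 1.46966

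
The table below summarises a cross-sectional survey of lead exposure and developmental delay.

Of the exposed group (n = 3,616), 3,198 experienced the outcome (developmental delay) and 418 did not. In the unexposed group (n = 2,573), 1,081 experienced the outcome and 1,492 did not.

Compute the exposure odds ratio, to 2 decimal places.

10.56

From the description: a = 3198, b = 418, c = 1081, d = 1492.
OR = (a·d)/(b·c) = (3198 × 1492) / (418 × 1081) = 4771416 / 451858 = 10.55955
The odds of developmental delay are about 10.56 times as high in the exposed group.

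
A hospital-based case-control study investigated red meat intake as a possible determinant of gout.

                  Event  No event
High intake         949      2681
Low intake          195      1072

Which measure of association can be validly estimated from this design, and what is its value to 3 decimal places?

Cells: a = 949, b = 2681, c = 195, d = 1072.
This is a hospital-based case-control study: participants were sampled on outcome status, so risks in the source population cannot be estimated directly — relative risk is not valid here. The odds ratio is the appropriate measure.
OR = (a·d)/(b·c) = (949 × 1072) / (2681 × 195) = 1017328 / 522795 = 1.94594

1.946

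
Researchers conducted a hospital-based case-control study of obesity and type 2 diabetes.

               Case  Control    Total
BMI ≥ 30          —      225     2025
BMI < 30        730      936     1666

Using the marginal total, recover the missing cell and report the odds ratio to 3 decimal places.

The missing cell is in the exposed row: 2025 − 225 = 1800.
So a = 1800, b = 225, c = 730, d = 936.
OR = (a·d)/(b·c) = (1800 × 936) / (225 × 730) = 1684800 / 164250 = 10.25753

10.258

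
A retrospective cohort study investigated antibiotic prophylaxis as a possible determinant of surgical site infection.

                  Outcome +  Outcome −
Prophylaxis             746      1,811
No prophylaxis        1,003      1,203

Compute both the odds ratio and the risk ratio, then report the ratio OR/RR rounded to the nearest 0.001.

Cells: a = 746, b = 1811, c = 1003, d = 1203.
OR = (746·1203)/(1811·1003) = 897438/1816433 = 0.49407
Risk in exposed = 746/2557 = 0.29175; risk in unexposed = 1003/2206 = 0.45467; RR = 0.64167
OR/RR = 0.49407 / 0.64167 = 0.76997
The outcome is not rare, so the OR lies further from 1 than the RR.

0.770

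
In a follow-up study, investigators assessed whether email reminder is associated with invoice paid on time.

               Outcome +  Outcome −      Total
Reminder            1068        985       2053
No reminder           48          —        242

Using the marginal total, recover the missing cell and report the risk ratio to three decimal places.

The missing cell is in the unexposed row: 242 − 48 = 194.
So a = 1068, b = 985, c = 48, d = 194.
RR = [a/(a+b)] / [c/(c+d)] = (1068/2053) / (48/242) = 0.52021/0.19835 = 2.62275

2.623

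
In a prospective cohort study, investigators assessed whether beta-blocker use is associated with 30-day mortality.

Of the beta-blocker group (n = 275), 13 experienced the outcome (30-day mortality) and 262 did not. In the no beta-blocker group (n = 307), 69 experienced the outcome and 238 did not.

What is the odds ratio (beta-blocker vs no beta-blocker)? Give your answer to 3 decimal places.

From the description: a = 13, b = 262, c = 69, d = 238.
OR = (a·d)/(b·c) = (13 × 238) / (262 × 69) = 3094 / 18078 = 0.17115
Exposure is associated with lower odds of 30-day mortality (OR = 0.17 < 1).

0.171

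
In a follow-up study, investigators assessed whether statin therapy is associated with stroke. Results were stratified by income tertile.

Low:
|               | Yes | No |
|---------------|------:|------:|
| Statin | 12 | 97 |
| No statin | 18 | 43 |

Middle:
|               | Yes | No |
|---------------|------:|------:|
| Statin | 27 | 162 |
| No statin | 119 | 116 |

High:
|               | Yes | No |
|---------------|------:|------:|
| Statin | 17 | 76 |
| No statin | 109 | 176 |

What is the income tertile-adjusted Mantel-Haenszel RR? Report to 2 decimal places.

0.35

RR_MH = Σ(aᵢ·n₀ᵢ/nᵢ) / Σ(cᵢ·n₁ᵢ/nᵢ), with n₁ᵢ = aᵢ+bᵢ (exposed), n₀ᵢ = cᵢ+dᵢ (unexposed), nᵢ = n₁ᵢ+n₀ᵢ.
Stratum 1 (Low): n₁ = 109, n₀ = 61, n = 170; a·n₀/n = 12·61/170 = 4.3059; c·n₁/n = 18·109/170 = 11.5412
Stratum 2 (Middle): n₁ = 189, n₀ = 235, n = 424; a·n₀/n = 27·235/424 = 14.9646; c·n₁/n = 119·189/424 = 53.0448
Stratum 3 (High): n₁ = 93, n₀ = 285, n = 378; a·n₀/n = 17·285/378 = 12.8175; c·n₁/n = 109·93/378 = 26.8175
RR_MH = (4.3059 + 14.9646 + 12.8175) / (11.5412 + 53.0448 + 26.8175) = 32.0880 / 91.4034 = 0.35106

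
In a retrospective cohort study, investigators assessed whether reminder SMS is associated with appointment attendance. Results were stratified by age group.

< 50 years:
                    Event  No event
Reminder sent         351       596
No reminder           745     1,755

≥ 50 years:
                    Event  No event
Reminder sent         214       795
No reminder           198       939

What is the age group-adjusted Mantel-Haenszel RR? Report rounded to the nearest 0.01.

1.24

RR_MH = Σ(aᵢ·n₀ᵢ/nᵢ) / Σ(cᵢ·n₁ᵢ/nᵢ), with n₁ᵢ = aᵢ+bᵢ (exposed), n₀ᵢ = cᵢ+dᵢ (unexposed), nᵢ = n₁ᵢ+n₀ᵢ.
Stratum 1 (< 50 years): n₁ = 947, n₀ = 2500, n = 3447; a·n₀/n = 351·2500/3447 = 254.5692; c·n₁/n = 745·947/3447 = 204.6751
Stratum 2 (≥ 50 years): n₁ = 1009, n₀ = 1137, n = 2146; a·n₀/n = 214·1137/2146 = 113.3821; c·n₁/n = 198·1009/2146 = 93.0951
RR_MH = (254.5692 + 113.3821) / (204.6751 + 93.0951) = 367.9513 / 297.7701 = 1.23569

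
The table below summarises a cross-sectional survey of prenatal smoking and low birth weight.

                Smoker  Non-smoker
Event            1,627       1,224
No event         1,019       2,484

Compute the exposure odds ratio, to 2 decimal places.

3.24

Reading the table with exposure as columns: a = 1627 (Smoker, case), b = 1019 (Smoker, non-case), c = 1224 (Non-smoker, case), d = 2484.
OR = (a·d)/(b·c) = (1627 × 2484) / (1019 × 1224) = 4041468 / 1247256 = 3.24029
The odds of low birth weight are about 3.24 times as high in the smoker group.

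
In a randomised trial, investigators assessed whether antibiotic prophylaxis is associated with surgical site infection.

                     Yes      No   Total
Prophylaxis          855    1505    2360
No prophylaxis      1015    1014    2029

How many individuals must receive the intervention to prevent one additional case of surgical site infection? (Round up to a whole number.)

8

Risk in treated group = 855/2360 = 0.36229; risk in control = 1015/2029 = 0.50025.
Absolute risk reduction = 0.50025 − 0.36229 = 0.13796
NNT = 1 / ARR = 1 / 0.13796 = 7.249 → round up → 8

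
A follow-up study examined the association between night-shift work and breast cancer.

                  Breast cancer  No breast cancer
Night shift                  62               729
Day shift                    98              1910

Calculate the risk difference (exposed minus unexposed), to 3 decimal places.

Cells: a = 62, b = 729, c = 98, d = 1910.
Risk in exposed = 62/791 = 0.078382; risk in unexposed = 98/2008 = 0.048805.
Risk difference = 0.078382 − 0.048805 = 0.029577

0.030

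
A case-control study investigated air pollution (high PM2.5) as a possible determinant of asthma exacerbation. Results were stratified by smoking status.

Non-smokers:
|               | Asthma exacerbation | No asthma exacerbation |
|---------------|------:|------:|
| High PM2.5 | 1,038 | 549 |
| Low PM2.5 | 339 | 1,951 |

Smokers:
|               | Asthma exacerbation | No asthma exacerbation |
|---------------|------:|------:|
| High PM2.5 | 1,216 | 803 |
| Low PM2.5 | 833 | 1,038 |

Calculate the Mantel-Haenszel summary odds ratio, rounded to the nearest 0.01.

3.85

OR_MH = Σ(aᵢdᵢ/nᵢ) / Σ(bᵢcᵢ/nᵢ), where nᵢ is the stratum total.
Stratum 1 (Non-smokers): n = 3877; a·d/n = 1038·1951/3877 = 522.3467; b·c/n = 549·339/3877 = 48.0039
Stratum 2 (Smokers): n = 3890; a·d/n = 1216·1038/3890 = 324.4751; b·c/n = 803·833/3890 = 171.9535
OR_MH = (522.3467 + 324.4751) / (48.0039 + 171.9535) = 846.8217 / 219.9573 = 3.84994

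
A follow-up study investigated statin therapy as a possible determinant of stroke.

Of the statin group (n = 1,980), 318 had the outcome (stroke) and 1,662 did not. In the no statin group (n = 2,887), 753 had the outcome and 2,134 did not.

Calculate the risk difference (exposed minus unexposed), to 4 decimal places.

-0.1002

From the description: a = 318, b = 1662, c = 753, d = 2134.
Risk in exposed = 318/1980 = 0.160606; risk in unexposed = 753/2887 = 0.260824.
Risk difference = 0.160606 − 0.260824 = -0.100218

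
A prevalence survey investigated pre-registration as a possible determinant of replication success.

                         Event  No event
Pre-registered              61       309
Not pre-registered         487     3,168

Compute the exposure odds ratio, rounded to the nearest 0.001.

Cells: a = 61, b = 309, c = 487, d = 3168.
OR = (a·d)/(b·c) = (61 × 3168) / (309 × 487) = 193248 / 150483 = 1.28418
The odds of replication success are about 1.28 times as high in the pre-registered group.

1.284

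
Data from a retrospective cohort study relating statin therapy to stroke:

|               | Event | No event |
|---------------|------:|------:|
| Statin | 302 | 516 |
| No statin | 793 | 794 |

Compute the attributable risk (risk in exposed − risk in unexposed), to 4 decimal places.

Cells: a = 302, b = 516, c = 793, d = 794.
Risk in exposed = 302/818 = 0.369193; risk in unexposed = 793/1587 = 0.499685.
Risk difference = 0.369193 − 0.499685 = -0.130492

-0.1305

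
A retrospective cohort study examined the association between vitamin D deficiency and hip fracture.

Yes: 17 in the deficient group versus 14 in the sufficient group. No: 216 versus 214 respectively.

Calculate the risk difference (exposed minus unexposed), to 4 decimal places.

0.0116

From the description: a = 17, b = 216, c = 14, d = 214.
Risk in exposed = 17/233 = 0.072961; risk in unexposed = 14/228 = 0.061404.
Risk difference = 0.072961 − 0.061404 = 0.011558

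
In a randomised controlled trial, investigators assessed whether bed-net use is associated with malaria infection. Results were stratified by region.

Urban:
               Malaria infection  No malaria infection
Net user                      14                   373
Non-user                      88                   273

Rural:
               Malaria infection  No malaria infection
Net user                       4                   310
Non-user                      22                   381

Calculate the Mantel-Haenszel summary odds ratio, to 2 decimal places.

0.14

OR_MH = Σ(aᵢdᵢ/nᵢ) / Σ(bᵢcᵢ/nᵢ), where nᵢ is the stratum total.
Stratum 1 (Urban): n = 748; a·d/n = 14·273/748 = 5.1096; b·c/n = 373·88/748 = 43.8824
Stratum 2 (Rural): n = 717; a·d/n = 4·381/717 = 2.1255; b·c/n = 310·22/717 = 9.5119
OR_MH = (5.1096 + 2.1255) / (43.8824 + 9.5119) = 7.2351 / 53.3942 = 0.13550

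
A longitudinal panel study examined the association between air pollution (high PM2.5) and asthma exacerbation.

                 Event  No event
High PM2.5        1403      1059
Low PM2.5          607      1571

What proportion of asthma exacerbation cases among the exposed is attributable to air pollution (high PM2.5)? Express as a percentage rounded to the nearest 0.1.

51.1

Cells: a = 1403, b = 1059, c = 607, d = 1571.
Risk in exposed = 1403/2462 = 0.56986; risk in unexposed = 607/2178 = 0.27870.
RR = 0.56986/0.27870 = 2.04474
AR% = (RR − 1)/RR × 100 = (2.04474 − 1)/2.04474 × 100 = 51.0941%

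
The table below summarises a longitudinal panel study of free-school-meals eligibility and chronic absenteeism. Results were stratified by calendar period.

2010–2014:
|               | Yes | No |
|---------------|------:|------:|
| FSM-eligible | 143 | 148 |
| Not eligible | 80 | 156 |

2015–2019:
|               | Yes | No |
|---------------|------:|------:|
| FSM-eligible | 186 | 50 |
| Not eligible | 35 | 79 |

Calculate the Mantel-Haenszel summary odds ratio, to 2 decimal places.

3.07

OR_MH = Σ(aᵢdᵢ/nᵢ) / Σ(bᵢcᵢ/nᵢ), where nᵢ is the stratum total.
Stratum 1 (2010–2014): n = 527; a·d/n = 143·156/527 = 42.3302; b·c/n = 148·80/527 = 22.4668
Stratum 2 (2015–2019): n = 350; a·d/n = 186·79/350 = 41.9829; b·c/n = 50·35/350 = 5.0000
OR_MH = (42.3302 + 41.9829) / (22.4668 + 5.0000) = 84.3130 / 27.4668 = 3.06963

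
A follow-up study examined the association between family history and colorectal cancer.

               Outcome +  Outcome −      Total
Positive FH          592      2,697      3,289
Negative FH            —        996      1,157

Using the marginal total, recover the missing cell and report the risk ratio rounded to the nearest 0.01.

The missing cell is in the unexposed row: 1157 − 996 = 161.
So a = 592, b = 2697, c = 161, d = 996.
RR = [a/(a+b)] / [c/(c+d)] = (592/3289) / (161/1157) = 0.17999/0.13915 = 1.29350

1.29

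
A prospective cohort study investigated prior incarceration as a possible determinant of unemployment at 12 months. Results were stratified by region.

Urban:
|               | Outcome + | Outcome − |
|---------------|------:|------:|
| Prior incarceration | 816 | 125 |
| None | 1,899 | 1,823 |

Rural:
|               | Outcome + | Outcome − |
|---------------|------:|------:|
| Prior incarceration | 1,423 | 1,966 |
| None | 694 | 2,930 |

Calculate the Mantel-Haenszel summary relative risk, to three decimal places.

1.930

RR_MH = Σ(aᵢ·n₀ᵢ/nᵢ) / Σ(cᵢ·n₁ᵢ/nᵢ), with n₁ᵢ = aᵢ+bᵢ (exposed), n₀ᵢ = cᵢ+dᵢ (unexposed), nᵢ = n₁ᵢ+n₀ᵢ.
Stratum 1 (Urban): n₁ = 941, n₀ = 3722, n = 4663; a·n₀/n = 816·3722/4663 = 651.3300; c·n₁/n = 1899·941/4663 = 383.2209
Stratum 2 (Rural): n₁ = 3389, n₀ = 3624, n = 7013; a·n₀/n = 1423·3624/7013 = 735.3418; c·n₁/n = 694·3389/7013 = 335.3723
RR_MH = (651.3300 + 735.3418) / (383.2209 + 335.3723) = 1386.6718 / 718.5932 = 1.92970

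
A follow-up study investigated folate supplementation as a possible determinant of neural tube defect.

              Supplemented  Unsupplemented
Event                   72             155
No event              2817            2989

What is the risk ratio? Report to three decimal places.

0.506

Reading the table with exposure as columns: a = 72 (Supplemented, case), b = 2817 (Supplemented, non-case), c = 155 (Unsupplemented, case), d = 2989.
Risk in exposed = 72/2889 = 0.02492; risk in unexposed = 155/3144 = 0.04930.
RR = 0.02492 / 0.04930 = 0.50552
The risk is 49% lower among the exposed than among the unexposed.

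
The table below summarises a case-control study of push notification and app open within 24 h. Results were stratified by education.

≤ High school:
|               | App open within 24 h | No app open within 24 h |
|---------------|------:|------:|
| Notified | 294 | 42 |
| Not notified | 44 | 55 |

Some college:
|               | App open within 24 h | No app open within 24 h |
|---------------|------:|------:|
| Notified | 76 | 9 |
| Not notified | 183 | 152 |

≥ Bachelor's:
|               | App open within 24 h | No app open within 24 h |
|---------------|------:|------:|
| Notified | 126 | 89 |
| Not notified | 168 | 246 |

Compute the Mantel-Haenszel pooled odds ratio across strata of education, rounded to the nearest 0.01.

3.57

OR_MH = Σ(aᵢdᵢ/nᵢ) / Σ(bᵢcᵢ/nᵢ), where nᵢ is the stratum total.
Stratum 1 (≤ High school): n = 435; a·d/n = 294·55/435 = 37.1724; b·c/n = 42·44/435 = 4.2483
Stratum 2 (Some college): n = 420; a·d/n = 76·152/420 = 27.5048; b·c/n = 9·183/420 = 3.9214
Stratum 3 (≥ Bachelor's): n = 629; a·d/n = 126·246/629 = 49.2782; b·c/n = 89·168/629 = 23.7711
OR_MH = (37.1724 + 27.5048 + 49.2782) / (4.2483 + 3.9214 + 23.7711) = 113.9554 / 31.9408 = 3.56771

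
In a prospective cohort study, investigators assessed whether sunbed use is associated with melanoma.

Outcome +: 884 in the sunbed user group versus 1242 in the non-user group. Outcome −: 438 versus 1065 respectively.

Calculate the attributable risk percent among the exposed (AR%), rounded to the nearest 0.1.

19.5

From the description: a = 884, b = 438, c = 1242, d = 1065.
Risk in exposed = 884/1322 = 0.66868; risk in unexposed = 1242/2307 = 0.53836.
RR = 0.66868/0.53836 = 1.24207
AR% = (RR − 1)/RR × 100 = (1.24207 − 1)/1.24207 × 100 = 19.4894%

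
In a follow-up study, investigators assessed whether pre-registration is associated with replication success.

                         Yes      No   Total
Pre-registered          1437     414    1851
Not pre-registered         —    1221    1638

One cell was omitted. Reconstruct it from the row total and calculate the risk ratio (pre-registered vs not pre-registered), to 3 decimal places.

3.049

The missing cell is in the unexposed row: 1638 − 1221 = 417.
So a = 1437, b = 414, c = 417, d = 1221.
RR = [a/(a+b)] / [c/(c+d)] = (1437/1851) / (417/1638) = 0.77634/0.25458 = 3.04950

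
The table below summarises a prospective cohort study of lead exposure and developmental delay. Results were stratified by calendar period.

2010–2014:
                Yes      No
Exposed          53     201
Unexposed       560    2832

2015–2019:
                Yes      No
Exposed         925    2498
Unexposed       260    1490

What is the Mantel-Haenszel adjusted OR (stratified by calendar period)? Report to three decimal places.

1.966

OR_MH = Σ(aᵢdᵢ/nᵢ) / Σ(bᵢcᵢ/nᵢ), where nᵢ is the stratum total.
Stratum 1 (2010–2014): n = 3646; a·d/n = 53·2832/3646 = 41.1673; b·c/n = 201·560/3646 = 30.8722
Stratum 2 (2015–2019): n = 5173; a·d/n = 925·1490/5173 = 266.4315; b·c/n = 2498·260/5173 = 125.5519
OR_MH = (41.1673 + 266.4315) / (30.8722 + 125.5519) = 307.5988 / 156.4241 = 1.96644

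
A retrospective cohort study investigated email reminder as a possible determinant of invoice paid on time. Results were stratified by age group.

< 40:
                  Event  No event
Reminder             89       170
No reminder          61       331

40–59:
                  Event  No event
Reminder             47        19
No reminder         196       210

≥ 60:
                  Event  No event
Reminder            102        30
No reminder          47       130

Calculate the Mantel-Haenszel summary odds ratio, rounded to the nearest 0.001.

OR_MH = Σ(aᵢdᵢ/nᵢ) / Σ(bᵢcᵢ/nᵢ), where nᵢ is the stratum total.
Stratum 1 (< 40): n = 651; a·d/n = 89·331/651 = 45.2519; b·c/n = 170·61/651 = 15.9293
Stratum 2 (40–59): n = 472; a·d/n = 47·210/472 = 20.9110; b·c/n = 19·196/472 = 7.8898
Stratum 3 (≥ 60): n = 309; a·d/n = 102·130/309 = 42.9126; b·c/n = 30·47/309 = 4.5631
OR_MH = (45.2519 + 20.9110 + 42.9126) / (15.9293 + 7.8898 + 4.5631) = 109.0756 / 28.3823 = 3.84309

3.843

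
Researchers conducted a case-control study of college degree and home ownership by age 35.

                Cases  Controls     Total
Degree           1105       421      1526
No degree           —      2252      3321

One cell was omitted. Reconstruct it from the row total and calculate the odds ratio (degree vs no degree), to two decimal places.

5.53

The missing cell is in the unexposed row: 3321 − 2252 = 1069.
So a = 1105, b = 421, c = 1069, d = 2252.
OR = (a·d)/(b·c) = (1105 × 2252) / (421 × 1069) = 2488460 / 450049 = 5.52931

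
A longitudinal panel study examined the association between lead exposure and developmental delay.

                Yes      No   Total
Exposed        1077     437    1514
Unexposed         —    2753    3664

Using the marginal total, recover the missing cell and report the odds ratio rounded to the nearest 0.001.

The missing cell is in the unexposed row: 3664 − 2753 = 911.
So a = 1077, b = 437, c = 911, d = 2753.
OR = (a·d)/(b·c) = (1077 × 2753) / (437 × 911) = 2964981 / 398107 = 7.44770

7.448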